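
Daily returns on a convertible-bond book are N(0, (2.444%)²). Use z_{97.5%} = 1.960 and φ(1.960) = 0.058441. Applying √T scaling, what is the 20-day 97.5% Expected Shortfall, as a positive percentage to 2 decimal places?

σ_{20d} = 2.444% × √20 = 10.930%.
ES multiplier = φ(z)/(1−α) = 0.058441/0.025 = 2.338.
ES = 10.930% × 2.338 = 25.554%.

25.55%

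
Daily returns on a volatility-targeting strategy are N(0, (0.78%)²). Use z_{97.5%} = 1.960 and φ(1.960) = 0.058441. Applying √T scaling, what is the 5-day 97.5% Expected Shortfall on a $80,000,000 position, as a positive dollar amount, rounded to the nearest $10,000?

$3,260,000

σ_{5d} = 0.78% × √5 = 1.744%.
ES multiplier = φ(z)/(1−α) = 0.058441/0.025 = 2.338.
ES = 1.744% × 2.338 = 4.077%; on $80,000,000: $3,261,600.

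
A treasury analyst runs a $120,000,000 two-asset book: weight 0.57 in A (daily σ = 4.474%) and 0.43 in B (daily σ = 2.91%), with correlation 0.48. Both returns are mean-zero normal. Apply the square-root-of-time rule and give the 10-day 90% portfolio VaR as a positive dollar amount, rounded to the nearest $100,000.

σ_p = √(0.57²·4.474² + 0.43²·2.91² + 2·0.48·0.57·0.43·4.474·2.91) = 3.337%.
σ_{10d} = 3.337% × √10 = 10.553%.
z(90%) = 1.282.
VaR = 1.282 × 10.553% = 13.529%; on $120,000,000 that is $16,234,800.

$16,200,000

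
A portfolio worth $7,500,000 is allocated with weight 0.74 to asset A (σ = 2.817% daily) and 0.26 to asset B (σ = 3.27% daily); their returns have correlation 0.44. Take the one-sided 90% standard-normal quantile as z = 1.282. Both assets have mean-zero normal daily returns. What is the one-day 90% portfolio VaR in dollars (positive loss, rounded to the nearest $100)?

$247,500

σ_p² = 0.74²·2.817² + 0.26²·3.27² + 2·0.44·0.74·0.26·2.817·3.27 = 6.6279 (%²).
σ_p = √6.6279 = 2.574%.
VaR = 1.282 × 2.574% = 3.300%; on $7,500,000 that is $247,500.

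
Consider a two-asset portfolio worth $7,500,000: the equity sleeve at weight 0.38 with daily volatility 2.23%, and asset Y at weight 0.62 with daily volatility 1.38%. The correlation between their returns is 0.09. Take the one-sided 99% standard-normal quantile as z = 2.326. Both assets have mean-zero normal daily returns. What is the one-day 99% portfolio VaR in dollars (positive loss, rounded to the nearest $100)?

$219,300

σ_p² = 0.38²·2.23² + 0.62²·1.38² + 2·0.09·0.38·0.62·2.23·1.38 = 1.5806 (%²).
σ_p = √1.5806 = 1.257%.
VaR = 2.326 × 1.257% = 2.924%; on $7,500,000 that is $219,300.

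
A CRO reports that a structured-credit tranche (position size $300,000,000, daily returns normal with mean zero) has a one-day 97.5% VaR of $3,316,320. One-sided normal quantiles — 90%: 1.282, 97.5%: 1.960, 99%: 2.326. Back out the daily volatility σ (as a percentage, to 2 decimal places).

0.56%

VaR as a fraction: $3,316,320 / $300,000,000 = 1.105%.
σ = VaR / z = 1.105% / 1.960 = 0.564%.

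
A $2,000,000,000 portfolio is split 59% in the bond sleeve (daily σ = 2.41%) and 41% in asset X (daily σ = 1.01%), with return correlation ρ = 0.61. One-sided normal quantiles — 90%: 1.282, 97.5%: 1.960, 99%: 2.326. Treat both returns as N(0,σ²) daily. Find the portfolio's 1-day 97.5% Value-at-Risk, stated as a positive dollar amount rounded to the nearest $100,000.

$66,900,000

σ_p² = 0.59²·2.41² + 0.41²·1.01² + 2·0.61·0.59·0.41·2.41·1.01 = 2.9116 (%²).
σ_p = √2.9116 = 1.706%.
VaR = 1.960 × 1.706% = 3.344%; on $2,000,000,000 that is $66,880,000.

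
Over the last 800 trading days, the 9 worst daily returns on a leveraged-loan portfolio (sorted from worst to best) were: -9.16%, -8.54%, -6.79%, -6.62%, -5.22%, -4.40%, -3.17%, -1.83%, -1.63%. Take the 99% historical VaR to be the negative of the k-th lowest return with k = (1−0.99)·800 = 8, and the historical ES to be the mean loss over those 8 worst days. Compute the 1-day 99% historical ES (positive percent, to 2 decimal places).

5.72%

The 8 worst returns sum to -45.73%.
ES = −(-45.73%) / 8 = 5.71625% ≈ 5.72%.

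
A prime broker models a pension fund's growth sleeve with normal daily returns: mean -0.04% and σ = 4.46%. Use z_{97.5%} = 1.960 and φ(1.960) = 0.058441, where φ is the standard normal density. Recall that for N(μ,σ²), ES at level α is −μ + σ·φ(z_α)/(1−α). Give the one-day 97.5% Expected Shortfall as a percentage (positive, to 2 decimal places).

Tail multiplier: φ(z)/(1−α) = 0.058441 / 0.025 = 2.338.
ES = −(-0.04%) + 4.46% × 2.338 = 10.467%.

10.47%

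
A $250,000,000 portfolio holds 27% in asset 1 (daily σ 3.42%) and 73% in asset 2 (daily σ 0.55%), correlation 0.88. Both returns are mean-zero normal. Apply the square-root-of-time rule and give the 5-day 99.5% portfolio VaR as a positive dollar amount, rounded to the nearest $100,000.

$18,600,000

σ_p = √(0.27²·3.42² + 0.73²·0.55² + 2·0.88·0.27·0.73·3.42·0.55) = 1.291%.
σ_{5d} = 1.291% × √5 = 2.887%.
z(99.5%) = 2.576.
VaR = 2.576 × 2.887% = 7.437%; on $250,000,000 that is $18,592,500.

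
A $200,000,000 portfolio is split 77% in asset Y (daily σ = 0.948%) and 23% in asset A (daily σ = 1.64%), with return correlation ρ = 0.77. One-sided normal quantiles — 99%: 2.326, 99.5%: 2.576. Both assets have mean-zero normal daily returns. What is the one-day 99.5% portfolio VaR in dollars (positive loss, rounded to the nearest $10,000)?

$5,400,000

σ_p² = 0.77²·0.948² + 0.23²·1.64² + 2·0.77·0.77·0.23·0.948·1.64 = 1.0991 (%²).
σ_p = √1.0991 = 1.048%.
VaR = 2.576 × 1.048% = 2.700%; on $200,000,000 that is $5,400,000.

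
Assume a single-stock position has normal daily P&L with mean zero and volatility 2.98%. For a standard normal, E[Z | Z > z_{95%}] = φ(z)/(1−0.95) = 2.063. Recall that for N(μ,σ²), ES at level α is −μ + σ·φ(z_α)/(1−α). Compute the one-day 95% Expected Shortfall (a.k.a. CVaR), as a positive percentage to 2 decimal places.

ES = 2.98% × 2.063 = 6.148%.

6.15%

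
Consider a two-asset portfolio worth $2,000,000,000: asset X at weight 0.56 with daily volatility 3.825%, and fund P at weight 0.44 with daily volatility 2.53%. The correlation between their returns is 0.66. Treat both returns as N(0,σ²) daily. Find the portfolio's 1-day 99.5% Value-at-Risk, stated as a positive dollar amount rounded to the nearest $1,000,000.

$154,000,000

σ_p² = 0.56²·3.825² + 0.44²·2.53² + 2·0.66·0.56·0.44·3.825·2.53 = 8.9749 (%²).
σ_p = √8.9749 = 2.996%.
At 99.5%, z = 2.576.
VaR = 2.576 × 2.996% = 7.718%; on $2,000,000,000 that is $154,360,000.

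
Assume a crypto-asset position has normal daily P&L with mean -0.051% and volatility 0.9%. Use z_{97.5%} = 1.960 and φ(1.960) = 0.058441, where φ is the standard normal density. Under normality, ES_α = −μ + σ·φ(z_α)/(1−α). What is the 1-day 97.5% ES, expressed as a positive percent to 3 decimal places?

2.155%

Tail multiplier: φ(z)/(1−α) = 0.058441 / 0.025 = 2.338.
ES = −(-0.051%) + 0.9% × 2.338 = 2.155%.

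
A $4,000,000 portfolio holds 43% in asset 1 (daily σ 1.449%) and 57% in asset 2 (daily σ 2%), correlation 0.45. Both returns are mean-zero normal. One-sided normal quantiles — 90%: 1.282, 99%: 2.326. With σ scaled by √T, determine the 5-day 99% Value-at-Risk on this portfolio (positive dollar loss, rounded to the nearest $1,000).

$317,000

σ_p = √(0.43²·1.449² + 0.57²·2² + 2·0.45·0.43·0.57·1.449·2) = 1.525%.
σ_{5d} = 1.525% × √5 = 3.410%.
VaR = 2.326 × 3.410% = 7.932%; on $4,000,000 that is $317,280.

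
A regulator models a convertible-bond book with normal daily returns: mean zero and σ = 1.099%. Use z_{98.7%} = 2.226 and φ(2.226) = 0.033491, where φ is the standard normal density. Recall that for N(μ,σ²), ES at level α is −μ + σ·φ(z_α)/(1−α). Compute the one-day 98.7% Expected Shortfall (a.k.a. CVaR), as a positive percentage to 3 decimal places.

2.831%

Tail multiplier: φ(z)/(1−α) = 0.033491 / 0.013 = 2.576.
ES = 1.099% × 2.576 = 2.831%.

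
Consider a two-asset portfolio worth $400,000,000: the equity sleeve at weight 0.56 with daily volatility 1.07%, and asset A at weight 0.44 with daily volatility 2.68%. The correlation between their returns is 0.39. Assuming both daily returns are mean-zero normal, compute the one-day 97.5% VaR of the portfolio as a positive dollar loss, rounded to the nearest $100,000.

$11,900,000

σ_p² = 0.56²·1.07² + 0.44²·2.68² + 2·0.39·0.56·0.44·1.07·2.68 = 2.3007 (%²).
σ_p = √2.3007 = 1.517%.
At 97.5%, z = 1.960.
VaR = 1.960 × 1.517% = 2.973%; on $400,000,000 that is $11,892,000.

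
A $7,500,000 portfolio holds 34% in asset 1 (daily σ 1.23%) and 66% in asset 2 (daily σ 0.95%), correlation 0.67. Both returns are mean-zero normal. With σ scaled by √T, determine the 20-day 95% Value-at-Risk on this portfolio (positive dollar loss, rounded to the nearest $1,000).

$529,000

σ_p = √(0.34²·1.23² + 0.66²·0.95² + 2·0.67·0.34·0.66·1.23·0.95) = 0.959%.
σ_{20d} = 0.959% × √20 = 4.289%.
z(95%) = 1.645.
VaR = 1.645 × 4.289% = 7.055%; on $7,500,000 that is $529,125.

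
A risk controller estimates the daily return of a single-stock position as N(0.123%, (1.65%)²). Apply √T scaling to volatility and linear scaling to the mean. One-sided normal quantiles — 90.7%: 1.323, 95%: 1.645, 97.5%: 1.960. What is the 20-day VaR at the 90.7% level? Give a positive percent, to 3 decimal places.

7.302%

σ_{20d} = 1.65% × √20 = 7.379%; μ_{20d} = 20 × 0.123% = 2.460%.
VaR = −(2.460%) + 1.323 × 7.379% = 7.302%.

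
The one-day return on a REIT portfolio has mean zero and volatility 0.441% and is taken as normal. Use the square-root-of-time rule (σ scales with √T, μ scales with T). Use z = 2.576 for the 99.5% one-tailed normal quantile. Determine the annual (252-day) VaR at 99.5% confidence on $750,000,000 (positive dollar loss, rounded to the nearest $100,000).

σ_{252d} = 0.441% × √252 = 7.001%.
VaR = 2.576 × 7.001% = 18.035%.
On $750,000,000: 0.18035 × $750,000,000 = $135,262,500.

$135,300,000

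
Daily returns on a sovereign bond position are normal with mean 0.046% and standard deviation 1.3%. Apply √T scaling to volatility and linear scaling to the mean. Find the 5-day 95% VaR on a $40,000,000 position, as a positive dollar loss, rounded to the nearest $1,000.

$1,821,000

At 95%, z = 1.645.
σ_{5d} = 1.3% × √5 = 2.907%; μ_{5d} = 5 × 0.046% = 0.230%.
VaR = −(0.230%) + 1.645 × 2.907% = 4.552%.
On $40,000,000: 0.04552 × $40,000,000 = $1,820,800.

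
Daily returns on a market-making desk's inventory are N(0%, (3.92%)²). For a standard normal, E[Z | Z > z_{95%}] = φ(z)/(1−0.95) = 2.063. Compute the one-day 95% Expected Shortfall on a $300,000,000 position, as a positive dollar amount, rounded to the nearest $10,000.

$24,260,000

ES = 3.92% × 2.063 = 8.087%.
On $300,000,000: 0.08087 × $300,000,000 = $24,261,000.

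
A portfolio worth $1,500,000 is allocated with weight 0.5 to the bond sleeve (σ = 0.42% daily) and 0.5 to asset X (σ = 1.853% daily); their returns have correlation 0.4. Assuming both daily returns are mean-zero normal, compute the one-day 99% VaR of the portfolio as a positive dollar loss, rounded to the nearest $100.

σ_p² = 0.5²·0.42² + 0.5²·1.853² + 2·0.4·0.5·0.5·0.42·1.853 = 1.0582 (%²).
σ_p = √1.0582 = 1.029%.
At 99%, z = 2.326.
VaR = 2.326 × 1.029% = 2.393%; on $1,500,000 that is $35,895.

$35,900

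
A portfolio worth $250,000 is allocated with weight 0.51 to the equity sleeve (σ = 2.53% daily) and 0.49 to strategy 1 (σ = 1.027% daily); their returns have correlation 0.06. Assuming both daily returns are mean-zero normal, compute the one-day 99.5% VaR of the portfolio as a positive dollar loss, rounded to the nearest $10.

$9,100

σ_p² = 0.51²·2.53² + 0.49²·1.027² + 2·0.06·0.51·0.49·2.53·1.027 = 1.9960 (%²).
σ_p = √1.9960 = 1.413%.
At 99.5%, z = 2.576.
VaR = 2.576 × 1.413% = 3.640%; on $250,000 that is $9,100.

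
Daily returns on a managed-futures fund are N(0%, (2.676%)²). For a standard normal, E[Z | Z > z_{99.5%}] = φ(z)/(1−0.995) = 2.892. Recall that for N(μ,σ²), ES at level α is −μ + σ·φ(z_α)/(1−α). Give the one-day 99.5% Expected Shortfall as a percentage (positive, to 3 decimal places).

7.739%

ES = 2.676% × 2.892 = 7.739%.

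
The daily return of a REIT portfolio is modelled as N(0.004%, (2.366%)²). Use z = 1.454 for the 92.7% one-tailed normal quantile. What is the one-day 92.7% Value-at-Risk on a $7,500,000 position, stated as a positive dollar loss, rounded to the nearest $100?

$257,700

VaR = −μ + z·σ = −(0.004%) + 1.454 × 2.366% = 3.436%.
On $7,500,000: 0.03436 × $7,500,000 = $257,700.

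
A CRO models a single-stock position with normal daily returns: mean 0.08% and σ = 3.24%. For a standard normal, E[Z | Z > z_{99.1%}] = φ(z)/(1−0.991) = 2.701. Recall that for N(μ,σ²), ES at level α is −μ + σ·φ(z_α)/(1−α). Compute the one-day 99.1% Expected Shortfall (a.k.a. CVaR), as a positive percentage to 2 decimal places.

ES = −(0.08%) + 3.24% × 2.701 = 8.671%.

8.67%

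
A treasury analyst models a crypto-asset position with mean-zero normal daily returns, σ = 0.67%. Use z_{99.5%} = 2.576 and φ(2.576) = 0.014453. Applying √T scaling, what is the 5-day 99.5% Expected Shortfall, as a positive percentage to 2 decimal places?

σ_{5d} = 0.67% × √5 = 1.498%.
ES multiplier = φ(z)/(1−α) = 0.014453/0.005 = 2.891.
ES = 1.498% × 2.891 = 4.331%.

4.33%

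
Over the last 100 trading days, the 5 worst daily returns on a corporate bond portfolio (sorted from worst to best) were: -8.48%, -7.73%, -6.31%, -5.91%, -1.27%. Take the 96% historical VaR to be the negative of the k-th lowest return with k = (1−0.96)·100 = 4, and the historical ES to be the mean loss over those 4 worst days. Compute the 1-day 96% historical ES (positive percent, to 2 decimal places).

7.11%

The 4 worst returns sum to -28.43%.
ES = −(-28.43%) / 4 = 7.1075% ≈ 7.11%.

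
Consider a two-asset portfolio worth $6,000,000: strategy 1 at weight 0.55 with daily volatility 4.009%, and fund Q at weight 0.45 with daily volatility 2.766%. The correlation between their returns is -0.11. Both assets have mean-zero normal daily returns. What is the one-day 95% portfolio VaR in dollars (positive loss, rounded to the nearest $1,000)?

σ_p² = 0.55²·4.009² + 0.45²·2.766² + 2·-0.11·0.55·0.45·4.009·2.766 = 5.8073 (%²).
σ_p = √5.8073 = 2.410%.
At 95%, z = 1.645.
VaR = 1.645 × 2.410% = 3.964%; on $6,000,000 that is $237,840.

$238,000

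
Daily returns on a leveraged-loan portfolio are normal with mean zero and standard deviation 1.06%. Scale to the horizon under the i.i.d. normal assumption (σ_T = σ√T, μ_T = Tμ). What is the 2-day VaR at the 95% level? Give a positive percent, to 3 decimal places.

2.466%

At 95%, z = 1.645.
σ_{2d} = 1.06% × √2 = 1.499%.
VaR = 1.645 × 1.499% = 2.466%.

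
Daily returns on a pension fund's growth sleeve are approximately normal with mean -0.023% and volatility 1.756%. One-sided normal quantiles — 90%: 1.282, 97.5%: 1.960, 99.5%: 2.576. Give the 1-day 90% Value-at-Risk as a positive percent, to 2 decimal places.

2.27%

VaR = −μ + z·σ = −(-0.023%) + 1.282 × 1.756% = 2.274%.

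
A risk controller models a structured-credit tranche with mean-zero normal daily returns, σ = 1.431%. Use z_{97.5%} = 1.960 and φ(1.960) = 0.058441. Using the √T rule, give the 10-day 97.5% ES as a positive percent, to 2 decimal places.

σ_{10d} = 1.431% × √10 = 4.525%.
ES multiplier = φ(z)/(1−α) = 0.058441/0.025 = 2.338.
ES = 4.525% × 2.338 = 10.579%.

10.58%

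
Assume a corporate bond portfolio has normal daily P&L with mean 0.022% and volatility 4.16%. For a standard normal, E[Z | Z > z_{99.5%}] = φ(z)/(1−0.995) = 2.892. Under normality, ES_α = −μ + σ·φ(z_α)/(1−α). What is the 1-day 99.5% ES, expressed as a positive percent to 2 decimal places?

ES = −(0.022%) + 4.16% × 2.892 = 12.009%.

12.01%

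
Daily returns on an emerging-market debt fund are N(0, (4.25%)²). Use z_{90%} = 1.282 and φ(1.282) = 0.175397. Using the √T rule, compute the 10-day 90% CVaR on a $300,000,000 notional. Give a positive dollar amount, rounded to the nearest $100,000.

$70,700,000

σ_{10d} = 4.25% × √10 = 13.440%.
ES multiplier = φ(z)/(1−α) = 0.175397/0.1 = 1.754.
ES = 13.440% × 1.754 = 23.574%; on $300,000,000: $70,722,000.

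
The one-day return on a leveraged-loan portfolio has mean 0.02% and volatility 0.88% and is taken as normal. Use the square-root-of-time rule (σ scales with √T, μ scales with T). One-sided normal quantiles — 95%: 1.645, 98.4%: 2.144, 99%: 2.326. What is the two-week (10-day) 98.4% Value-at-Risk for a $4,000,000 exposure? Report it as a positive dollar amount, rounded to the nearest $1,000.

$231,000

σ_{10d} = 0.88% × √10 = 2.783%; μ_{10d} = 10 × 0.02% = 0.200%.
VaR = −(0.200%) + 2.144 × 2.783% = 5.767%.
On $4,000,000: 0.05767 × $4,000,000 = $230,680.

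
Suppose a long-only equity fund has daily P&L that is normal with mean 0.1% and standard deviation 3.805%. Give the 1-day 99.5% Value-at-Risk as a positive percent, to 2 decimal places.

At 99.5% one-sided, z = 2.576.
VaR = −μ + z·σ = −(0.1%) + 2.576 × 3.805% = 9.702%.

9.70%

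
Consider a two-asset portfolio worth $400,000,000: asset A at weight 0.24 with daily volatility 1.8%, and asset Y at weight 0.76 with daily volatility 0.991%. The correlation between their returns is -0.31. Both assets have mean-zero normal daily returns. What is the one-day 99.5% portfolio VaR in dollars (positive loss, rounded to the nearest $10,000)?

σ_p² = 0.24²·1.8² + 0.76²·0.991² + 2·-0.31·0.24·0.76·1.8·0.991 = 0.5521 (%²).
σ_p = √0.5521 = 0.743%.
At 99.5%, z = 2.576.
VaR = 2.576 × 0.743% = 1.914%; on $400,000,000 that is $7,656,000.

$7,660,000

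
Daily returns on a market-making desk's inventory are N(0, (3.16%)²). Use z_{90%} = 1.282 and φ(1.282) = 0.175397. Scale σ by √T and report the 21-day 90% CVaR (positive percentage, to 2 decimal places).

25.40%

σ_{21d} = 3.16% × √21 = 14.481%.
ES multiplier = φ(z)/(1−α) = 0.175397/0.1 = 1.754.
ES = 14.481% × 1.754 = 25.400%.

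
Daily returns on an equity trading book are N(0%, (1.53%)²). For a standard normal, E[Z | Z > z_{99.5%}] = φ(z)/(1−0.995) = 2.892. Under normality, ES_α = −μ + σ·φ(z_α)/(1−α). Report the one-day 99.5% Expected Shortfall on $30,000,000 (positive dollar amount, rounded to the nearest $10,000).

$1,330,000

ES = 1.53% × 2.892 = 4.425%.
On $30,000,000: 0.04425 × $30,000,000 = $1,327,500.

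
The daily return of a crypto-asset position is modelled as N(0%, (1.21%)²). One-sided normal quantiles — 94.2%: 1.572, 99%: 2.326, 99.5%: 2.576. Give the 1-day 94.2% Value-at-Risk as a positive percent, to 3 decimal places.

VaR = z·σ = 1.572 × 1.21% = 1.902%.

1.902%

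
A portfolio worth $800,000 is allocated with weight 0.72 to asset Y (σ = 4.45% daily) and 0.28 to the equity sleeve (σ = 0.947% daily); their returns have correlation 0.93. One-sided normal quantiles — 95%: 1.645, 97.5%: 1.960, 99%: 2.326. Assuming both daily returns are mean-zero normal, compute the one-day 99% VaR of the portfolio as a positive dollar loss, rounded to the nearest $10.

$64,230

σ_p² = 0.72²·4.45² + 0.28²·0.947² + 2·0.93·0.72·0.28·4.45·0.947 = 11.9161 (%²).
σ_p = √11.9161 = 3.452%.
VaR = 2.326 × 3.452% = 8.029%; on $800,000 that is $64,232.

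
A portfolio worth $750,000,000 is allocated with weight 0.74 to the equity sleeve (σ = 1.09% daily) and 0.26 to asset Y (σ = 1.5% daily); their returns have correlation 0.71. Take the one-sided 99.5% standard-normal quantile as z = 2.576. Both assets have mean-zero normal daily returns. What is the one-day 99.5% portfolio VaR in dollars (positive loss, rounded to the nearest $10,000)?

$21,600,000

σ_p² = 0.74²·1.09² + 0.26²·1.5² + 2·0.71·0.74·0.26·1.09·1.5 = 1.2494 (%²).
σ_p = √1.2494 = 1.118%.
VaR = 2.576 × 1.118% = 2.880%; on $750,000,000 that is $21,600,000.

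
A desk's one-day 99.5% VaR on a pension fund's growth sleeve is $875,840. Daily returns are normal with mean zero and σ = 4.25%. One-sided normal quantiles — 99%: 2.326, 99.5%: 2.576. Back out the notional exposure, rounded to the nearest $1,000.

$8,000,000

VaR as a fraction of value: z·σ = 2.576 × 4.25% = 10.948%.
Position = $875,840 / 0.10948 = $8,000,000.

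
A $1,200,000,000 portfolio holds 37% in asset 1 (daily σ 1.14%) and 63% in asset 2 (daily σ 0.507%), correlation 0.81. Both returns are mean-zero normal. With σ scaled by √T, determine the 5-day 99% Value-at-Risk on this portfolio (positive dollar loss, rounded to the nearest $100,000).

σ_p = √(0.37²·1.14² + 0.63²·0.507² + 2·0.81·0.37·0.63·1.14·0.507) = 0.706%.
σ_{5d} = 0.706% × √5 = 1.579%.
z(99%) = 2.326.
VaR = 2.326 × 1.579% = 3.673%; on $1,200,000,000 that is $44,076,000.

$44,100,000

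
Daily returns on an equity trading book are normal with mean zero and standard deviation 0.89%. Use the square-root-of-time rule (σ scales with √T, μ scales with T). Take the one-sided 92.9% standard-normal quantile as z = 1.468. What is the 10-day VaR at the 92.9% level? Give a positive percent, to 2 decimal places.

4.13%

σ_{10d} = 0.89% × √10 = 2.814%.
VaR = 1.468 × 2.814% = 4.131%.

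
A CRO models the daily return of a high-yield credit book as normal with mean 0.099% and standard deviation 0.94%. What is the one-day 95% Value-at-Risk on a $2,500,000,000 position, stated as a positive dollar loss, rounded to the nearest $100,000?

$36,200,000

At 95% one-sided, z = 1.645.
VaR = −μ + z·σ = −(0.099%) + 1.645 × 0.94% = 1.447%.
On $2,500,000,000: 0.01447 × $2,500,000,000 = $36,175,000.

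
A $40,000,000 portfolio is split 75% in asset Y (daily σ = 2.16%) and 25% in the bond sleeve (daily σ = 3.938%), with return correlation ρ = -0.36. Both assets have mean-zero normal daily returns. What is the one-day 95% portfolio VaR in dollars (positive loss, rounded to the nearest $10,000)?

σ_p² = 0.75²·2.16² + 0.25²·3.938² + 2·-0.36·0.75·0.25·2.16·3.938 = 2.4453 (%²).
σ_p = √2.4453 = 1.564%.
At 95%, z = 1.645.
VaR = 1.645 × 1.564% = 2.573%; on $40,000,000 that is $1,029,200.

$1,030,000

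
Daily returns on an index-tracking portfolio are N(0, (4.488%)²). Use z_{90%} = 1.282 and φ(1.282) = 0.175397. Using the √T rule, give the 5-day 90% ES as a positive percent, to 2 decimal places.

σ_{5d} = 4.488% × √5 = 10.035%.
ES multiplier = φ(z)/(1−α) = 0.175397/0.1 = 1.754.
ES = 10.035% × 1.754 = 17.601%.

17.60%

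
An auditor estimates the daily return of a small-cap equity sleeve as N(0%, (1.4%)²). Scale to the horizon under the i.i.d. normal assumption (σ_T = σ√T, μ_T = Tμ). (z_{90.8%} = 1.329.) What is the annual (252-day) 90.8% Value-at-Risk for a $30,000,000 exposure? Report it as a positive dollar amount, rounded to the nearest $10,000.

σ_{252d} = 1.4% × √252 = 22.224%.
VaR = 1.329 × 22.224% = 29.536%.
On $30,000,000: 0.29536 × $30,000,000 = $8,860,800.

$8,860,000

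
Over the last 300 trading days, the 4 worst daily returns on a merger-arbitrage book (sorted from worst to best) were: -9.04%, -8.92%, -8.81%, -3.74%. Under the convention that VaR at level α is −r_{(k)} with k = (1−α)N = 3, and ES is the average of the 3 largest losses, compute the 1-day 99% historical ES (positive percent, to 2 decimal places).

The 3 worst returns sum to -26.77%.
ES = −(-26.77%) / 3 = 8.9233…% ≈ 8.92%.

8.92%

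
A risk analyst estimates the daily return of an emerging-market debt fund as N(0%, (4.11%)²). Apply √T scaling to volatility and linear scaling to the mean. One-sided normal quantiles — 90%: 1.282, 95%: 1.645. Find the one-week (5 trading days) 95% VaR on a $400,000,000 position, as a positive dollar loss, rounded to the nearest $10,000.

$60,470,000

σ_{5d} = 4.11% × √5 = 9.190%.
VaR = 1.645 × 9.190% = 15.118%.
On $400,000,000: 0.15118 × $400,000,000 = $60,472,000.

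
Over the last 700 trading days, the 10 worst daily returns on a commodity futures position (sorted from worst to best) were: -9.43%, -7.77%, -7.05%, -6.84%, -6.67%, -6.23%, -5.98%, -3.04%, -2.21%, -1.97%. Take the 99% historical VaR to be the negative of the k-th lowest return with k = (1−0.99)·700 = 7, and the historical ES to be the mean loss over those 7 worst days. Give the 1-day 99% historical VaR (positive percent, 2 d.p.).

5.98%

k = 7; the 7th lowest return is -5.98%, so VaR = 5.98%.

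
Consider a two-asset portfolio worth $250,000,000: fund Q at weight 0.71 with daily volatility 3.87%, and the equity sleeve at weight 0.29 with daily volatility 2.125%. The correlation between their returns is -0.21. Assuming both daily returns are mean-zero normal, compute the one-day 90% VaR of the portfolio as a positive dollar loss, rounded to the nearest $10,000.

$8,610,000

σ_p² = 0.71²·3.87² + 0.29²·2.125² + 2·-0.21·0.71·0.29·3.87·2.125 = 7.2184 (%²).
σ_p = √7.2184 = 2.687%.
At 90%, z = 1.282.
VaR = 1.282 × 2.687% = 3.445%; on $250,000,000 that is $8,612,500.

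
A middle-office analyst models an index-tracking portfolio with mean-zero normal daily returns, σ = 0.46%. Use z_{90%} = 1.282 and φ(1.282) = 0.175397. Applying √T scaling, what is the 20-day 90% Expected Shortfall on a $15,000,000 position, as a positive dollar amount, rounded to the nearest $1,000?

$541,000

σ_{20d} = 0.46% × √20 = 2.057%.
ES multiplier = φ(z)/(1−α) = 0.175397/0.1 = 1.754.
ES = 2.057% × 1.754 = 3.608%; on $15,000,000: $541,200.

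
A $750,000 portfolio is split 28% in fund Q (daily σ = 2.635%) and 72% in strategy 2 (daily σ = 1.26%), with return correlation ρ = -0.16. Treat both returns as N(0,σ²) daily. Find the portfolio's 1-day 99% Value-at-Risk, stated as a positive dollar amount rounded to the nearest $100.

σ_p² = 0.28²·2.635² + 0.72²·1.26² + 2·-0.16·0.28·0.72·2.635·1.26 = 1.1532 (%²).
σ_p = √1.1532 = 1.074%.
At 99%, z = 2.326.
VaR = 2.326 × 1.074% = 2.498%; on $750,000 that is $18,735.

$18,700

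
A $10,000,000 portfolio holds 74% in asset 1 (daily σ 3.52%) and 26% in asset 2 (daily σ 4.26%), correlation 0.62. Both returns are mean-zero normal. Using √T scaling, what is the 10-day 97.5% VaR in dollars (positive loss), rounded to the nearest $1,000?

σ_p = √(0.74²·3.52² + 0.26²·4.26² + 2·0.62·0.74·0.26·3.52·4.26) = 3.404%.
σ_{10d} = 3.404% × √10 = 10.764%.
z(97.5%) = 1.960.
VaR = 1.960 × 10.764% = 21.097%; on $10,000,000 that is $2,109,700.

$2,110,000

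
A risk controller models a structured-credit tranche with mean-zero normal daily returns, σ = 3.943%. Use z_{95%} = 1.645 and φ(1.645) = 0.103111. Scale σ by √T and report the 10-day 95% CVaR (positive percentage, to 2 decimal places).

25.71%

σ_{10d} = 3.943% × √10 = 12.469%.
ES multiplier = φ(z)/(1−α) = 0.103111/0.05 = 2.062.
ES = 12.469% × 2.062 = 25.711%.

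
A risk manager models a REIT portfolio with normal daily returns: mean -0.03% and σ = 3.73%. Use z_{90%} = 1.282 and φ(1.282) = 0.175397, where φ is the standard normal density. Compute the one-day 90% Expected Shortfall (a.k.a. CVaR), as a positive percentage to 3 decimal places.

6.572%

Tail multiplier: φ(z)/(1−α) = 0.175397 / 0.1 = 1.754.
ES = −(-0.03%) + 3.73% × 1.754 = 6.572%.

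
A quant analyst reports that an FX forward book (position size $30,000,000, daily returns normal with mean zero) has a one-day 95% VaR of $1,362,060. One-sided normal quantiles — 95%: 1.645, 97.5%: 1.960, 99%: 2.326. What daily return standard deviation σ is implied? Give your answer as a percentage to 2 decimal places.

2.76%

VaR as a fraction: $1,362,060 / $30,000,000 = 4.540%.
σ = VaR / z = 4.540% / 1.645 = 2.760%.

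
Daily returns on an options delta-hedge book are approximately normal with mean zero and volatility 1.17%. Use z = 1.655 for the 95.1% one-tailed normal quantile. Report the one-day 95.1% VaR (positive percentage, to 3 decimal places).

1.936%

VaR = z·σ = 1.655 × 1.17% = 1.936%.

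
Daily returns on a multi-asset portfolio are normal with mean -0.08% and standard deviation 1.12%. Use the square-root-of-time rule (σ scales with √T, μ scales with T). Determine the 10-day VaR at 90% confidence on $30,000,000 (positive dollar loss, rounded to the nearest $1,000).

At 90%, z = 1.282.
σ_{10d} = 1.12% × √10 = 3.542%; μ_{10d} = 10 × -0.08% = -0.800%.
VaR = −(-0.800%) + 1.282 × 3.542% = 5.341%.
On $30,000,000: 0.05341 × $30,000,000 = $1,602,300.

$1,602,000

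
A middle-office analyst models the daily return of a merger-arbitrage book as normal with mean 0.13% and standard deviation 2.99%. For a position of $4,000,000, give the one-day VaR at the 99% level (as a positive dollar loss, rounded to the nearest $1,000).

$273,000

At 99% one-sided, z = 2.326.
VaR = −μ + z·σ = −(0.13%) + 2.326 × 2.99% = 6.825%.
On $4,000,000: 0.06825 × $4,000,000 = $273,000.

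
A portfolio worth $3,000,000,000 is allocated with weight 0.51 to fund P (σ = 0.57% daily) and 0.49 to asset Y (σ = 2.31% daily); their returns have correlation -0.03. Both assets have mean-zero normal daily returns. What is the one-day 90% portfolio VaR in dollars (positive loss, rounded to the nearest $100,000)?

σ_p² = 0.51²·0.57² + 0.49²·2.31² + 2·-0.03·0.51·0.49·0.57·2.31 = 1.3460 (%²).
σ_p = √1.3460 = 1.160%.
At 90%, z = 1.282.
VaR = 1.282 × 1.160% = 1.487%; on $3,000,000,000 that is $44,610,000.

$44,600,000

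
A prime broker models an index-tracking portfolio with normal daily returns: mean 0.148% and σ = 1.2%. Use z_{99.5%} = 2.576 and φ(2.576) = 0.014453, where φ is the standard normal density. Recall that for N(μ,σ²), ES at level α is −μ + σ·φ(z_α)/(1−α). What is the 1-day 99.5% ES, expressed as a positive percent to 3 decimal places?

3.321%

Tail multiplier: φ(z)/(1−α) = 0.014453 / 0.005 = 2.891.
ES = −(0.148%) + 1.2% × 2.891 = 3.321%.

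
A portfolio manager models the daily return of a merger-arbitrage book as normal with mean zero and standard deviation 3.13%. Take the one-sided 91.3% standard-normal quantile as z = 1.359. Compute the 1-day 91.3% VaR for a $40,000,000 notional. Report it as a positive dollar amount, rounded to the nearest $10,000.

$1,700,000

VaR = z·σ = 1.359 × 3.13% = 4.254%.
On $40,000,000: 0.04254 × $40,000,000 = $1,701,600.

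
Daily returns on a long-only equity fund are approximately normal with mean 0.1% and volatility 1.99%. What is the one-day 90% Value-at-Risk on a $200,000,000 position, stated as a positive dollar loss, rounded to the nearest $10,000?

$4,900,000

At 90% one-sided, z = 1.282.
VaR = −μ + z·σ = −(0.1%) + 1.282 × 1.99% = 2.451%.
On $200,000,000: 0.02451 × $200,000,000 = $4,902,000.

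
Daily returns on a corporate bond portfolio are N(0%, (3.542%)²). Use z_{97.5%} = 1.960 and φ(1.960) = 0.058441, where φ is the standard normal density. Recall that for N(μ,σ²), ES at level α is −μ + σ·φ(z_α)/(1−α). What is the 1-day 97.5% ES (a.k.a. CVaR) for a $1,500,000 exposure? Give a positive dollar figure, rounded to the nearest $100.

Tail multiplier: φ(z)/(1−α) = 0.058441 / 0.025 = 2.338.
ES = 3.542% × 2.338 = 8.281%.
On $1,500,000: 0.08281 × $1,500,000 = $124,215.

$124,200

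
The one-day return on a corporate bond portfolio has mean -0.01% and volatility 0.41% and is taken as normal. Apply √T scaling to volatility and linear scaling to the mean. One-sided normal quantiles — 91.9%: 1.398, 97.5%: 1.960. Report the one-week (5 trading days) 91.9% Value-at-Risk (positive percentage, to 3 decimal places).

1.332%

σ_{5d} = 0.41% × √5 = 0.917%; μ_{5d} = 5 × -0.01% = -0.050%.
VaR = −(-0.050%) + 1.398 × 0.917% = 1.332%.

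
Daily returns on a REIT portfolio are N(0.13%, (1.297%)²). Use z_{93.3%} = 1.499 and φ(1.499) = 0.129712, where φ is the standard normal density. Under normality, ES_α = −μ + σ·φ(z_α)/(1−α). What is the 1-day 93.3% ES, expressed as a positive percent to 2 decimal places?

2.38%

Tail multiplier: φ(z)/(1−α) = 0.129712 / 0.067 = 1.936.
ES = −(0.13%) + 1.297% × 1.936 = 2.381%.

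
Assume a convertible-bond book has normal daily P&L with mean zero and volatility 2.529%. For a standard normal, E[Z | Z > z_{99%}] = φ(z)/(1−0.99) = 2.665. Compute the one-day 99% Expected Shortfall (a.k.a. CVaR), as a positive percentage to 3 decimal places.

ES = 2.529% × 2.665 = 6.740%.

6.740%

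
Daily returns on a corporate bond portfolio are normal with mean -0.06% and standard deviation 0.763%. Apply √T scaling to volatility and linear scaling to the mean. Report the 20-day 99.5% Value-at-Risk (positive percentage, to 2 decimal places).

At 99.5%, z = 2.576.
σ_{20d} = 0.763% × √20 = 3.412%; μ_{20d} = 20 × -0.06% = -1.200%.
VaR = −(-1.200%) + 2.576 × 3.412% = 9.989%.

9.99%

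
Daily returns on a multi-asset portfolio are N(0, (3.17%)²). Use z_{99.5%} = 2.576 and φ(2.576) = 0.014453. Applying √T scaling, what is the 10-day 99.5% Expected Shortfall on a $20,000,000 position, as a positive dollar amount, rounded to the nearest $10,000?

σ_{10d} = 3.17% × √10 = 10.024%.
ES multiplier = φ(z)/(1−α) = 0.014453/0.005 = 2.891.
ES = 10.024% × 2.891 = 28.979%; on $20,000,000: $5,795,800.

$5,800,000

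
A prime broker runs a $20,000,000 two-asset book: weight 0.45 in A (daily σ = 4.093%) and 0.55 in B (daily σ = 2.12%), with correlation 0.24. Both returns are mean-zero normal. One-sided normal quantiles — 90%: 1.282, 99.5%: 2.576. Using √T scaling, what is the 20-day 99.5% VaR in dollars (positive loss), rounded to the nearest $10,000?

σ_p = √(0.45²·4.093² + 0.55²·2.12² + 2·0.24·0.45·0.55·4.093·2.12) = 2.405%.
σ_{20d} = 2.405% × √20 = 10.755%.
VaR = 2.576 × 10.755% = 27.705%; on $20,000,000 that is $5,541,000.

$5,540,000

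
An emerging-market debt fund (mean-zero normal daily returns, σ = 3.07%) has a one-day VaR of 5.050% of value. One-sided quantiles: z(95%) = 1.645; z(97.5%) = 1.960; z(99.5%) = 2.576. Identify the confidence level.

95%

Implied z = VaR/σ = 5.050 / 3.07 = 1.645.
This matches z(95%) = 1.645.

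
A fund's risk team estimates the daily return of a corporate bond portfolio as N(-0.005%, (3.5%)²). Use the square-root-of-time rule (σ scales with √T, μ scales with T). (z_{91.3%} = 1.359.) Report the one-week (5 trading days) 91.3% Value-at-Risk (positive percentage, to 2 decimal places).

10.66%

σ_{5d} = 3.5% × √5 = 7.826%; μ_{5d} = 5 × -0.005% = -0.025%.
VaR = −(-0.025%) + 1.359 × 7.826% = 10.661%.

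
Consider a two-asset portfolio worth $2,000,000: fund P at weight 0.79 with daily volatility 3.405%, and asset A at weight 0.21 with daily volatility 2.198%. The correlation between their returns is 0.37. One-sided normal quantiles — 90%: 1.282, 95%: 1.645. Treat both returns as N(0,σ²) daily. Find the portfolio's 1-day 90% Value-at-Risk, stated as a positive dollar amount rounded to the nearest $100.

σ_p² = 0.79²·3.405² + 0.21²·2.198² + 2·0.37·0.79·0.21·3.405·2.198 = 8.3677 (%²).
σ_p = √8.3677 = 2.893%.
VaR = 1.282 × 2.893% = 3.709%; on $2,000,000 that is $74,180.

$74,200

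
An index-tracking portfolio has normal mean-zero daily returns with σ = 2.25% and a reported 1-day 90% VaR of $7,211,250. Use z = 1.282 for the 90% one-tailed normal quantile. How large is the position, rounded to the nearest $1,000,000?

VaR as a fraction of value: z·σ = 1.282 × 2.25% = 2.8845%.
Position = $7,211,250 / 0.028845 = $250,000,000.

$250,000,000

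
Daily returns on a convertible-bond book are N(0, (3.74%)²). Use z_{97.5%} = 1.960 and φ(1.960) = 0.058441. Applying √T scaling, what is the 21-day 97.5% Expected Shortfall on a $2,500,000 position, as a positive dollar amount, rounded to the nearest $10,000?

$1,000,000

σ_{21d} = 3.74% × √21 = 17.139%.
ES multiplier = φ(z)/(1−α) = 0.058441/0.025 = 2.338.
ES = 17.139% × 2.338 = 40.071%; on $2,500,000: $1,001,775.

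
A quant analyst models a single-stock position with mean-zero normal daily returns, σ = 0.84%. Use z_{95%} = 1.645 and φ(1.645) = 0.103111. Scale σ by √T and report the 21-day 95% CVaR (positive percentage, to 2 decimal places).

7.94%

σ_{21d} = 0.84% × √21 = 3.849%.
ES multiplier = φ(z)/(1−α) = 0.103111/0.05 = 2.062.
ES = 3.849% × 2.062 = 7.937%.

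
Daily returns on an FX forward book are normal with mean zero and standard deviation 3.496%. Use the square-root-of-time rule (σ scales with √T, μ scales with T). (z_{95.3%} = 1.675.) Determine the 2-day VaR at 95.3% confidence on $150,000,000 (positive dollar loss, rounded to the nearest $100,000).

σ_{2d} = 3.496% × √2 = 4.944%.
VaR = 1.675 × 4.944% = 8.281%.
On $150,000,000: 0.08281 × $150,000,000 = $12,421,500.

$12,400,000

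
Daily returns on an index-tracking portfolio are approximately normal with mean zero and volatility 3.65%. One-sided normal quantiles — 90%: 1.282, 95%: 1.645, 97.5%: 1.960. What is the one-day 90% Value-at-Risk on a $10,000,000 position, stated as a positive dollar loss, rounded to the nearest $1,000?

VaR = z·σ = 1.282 × 3.65% = 4.679%.
On $10,000,000: 0.04679 × $10,000,000 = $467,900.

$468,000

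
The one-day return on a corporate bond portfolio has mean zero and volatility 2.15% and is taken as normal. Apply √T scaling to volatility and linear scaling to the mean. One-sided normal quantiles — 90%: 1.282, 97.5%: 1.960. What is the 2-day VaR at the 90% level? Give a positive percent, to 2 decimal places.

3.90%

σ_{2d} = 2.15% × √2 = 3.041%.
VaR = 1.282 × 3.041% = 3.899%.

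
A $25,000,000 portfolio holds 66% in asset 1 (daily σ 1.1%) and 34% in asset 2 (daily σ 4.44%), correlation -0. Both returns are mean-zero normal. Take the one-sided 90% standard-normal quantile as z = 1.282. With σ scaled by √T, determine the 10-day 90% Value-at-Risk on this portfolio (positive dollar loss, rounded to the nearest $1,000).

$1,698,000

σ_p = √(0.66²·1.1² + 0.34²·4.44² + 2·-0·0.66·0.34·1.1·4.44) = 1.675%.
σ_{10d} = 1.675% × √10 = 5.297%.
VaR = 1.282 × 5.297% = 6.791%; on $25,000,000 that is $1,697,750.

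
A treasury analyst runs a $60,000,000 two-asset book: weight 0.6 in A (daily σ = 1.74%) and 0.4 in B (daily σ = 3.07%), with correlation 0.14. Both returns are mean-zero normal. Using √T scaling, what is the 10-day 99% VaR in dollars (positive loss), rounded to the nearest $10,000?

$7,590,000

σ_p = √(0.6²·1.74² + 0.4²·3.07² + 2·0.14·0.6·0.4·1.74·3.07) = 1.720%.
σ_{10d} = 1.720% × √10 = 5.439%.
z(99%) = 2.326.
VaR = 2.326 × 5.439% = 12.651%; on $60,000,000 that is $7,590,600.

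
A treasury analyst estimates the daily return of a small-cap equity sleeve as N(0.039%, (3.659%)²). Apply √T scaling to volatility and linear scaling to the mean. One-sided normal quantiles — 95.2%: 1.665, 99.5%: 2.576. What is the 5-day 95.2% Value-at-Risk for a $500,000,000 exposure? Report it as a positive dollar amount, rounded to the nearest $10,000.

$67,140,000

σ_{5d} = 3.659% × √5 = 8.182%; μ_{5d} = 5 × 0.039% = 0.195%.
VaR = −(0.195%) + 1.665 × 8.182% = 13.428%.
On $500,000,000: 0.13428 × $500,000,000 = $67,140,000.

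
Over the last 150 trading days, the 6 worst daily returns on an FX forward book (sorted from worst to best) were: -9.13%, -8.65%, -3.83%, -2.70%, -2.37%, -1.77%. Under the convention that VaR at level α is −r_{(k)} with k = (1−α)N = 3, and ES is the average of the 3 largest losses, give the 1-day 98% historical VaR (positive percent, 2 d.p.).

k = 3; the 3rd lowest return is -3.83%, so VaR = 3.83%.

3.83%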